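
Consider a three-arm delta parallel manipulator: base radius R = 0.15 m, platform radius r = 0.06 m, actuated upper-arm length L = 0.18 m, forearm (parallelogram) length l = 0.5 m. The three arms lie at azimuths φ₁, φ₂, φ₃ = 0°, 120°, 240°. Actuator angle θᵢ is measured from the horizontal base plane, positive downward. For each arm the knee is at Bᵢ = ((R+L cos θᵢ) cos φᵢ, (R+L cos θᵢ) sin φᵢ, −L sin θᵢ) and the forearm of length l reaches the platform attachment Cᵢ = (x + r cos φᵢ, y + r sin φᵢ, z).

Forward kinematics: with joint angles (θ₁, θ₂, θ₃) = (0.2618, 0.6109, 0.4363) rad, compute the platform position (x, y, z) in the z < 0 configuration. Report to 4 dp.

(0.0609, -0.0366, -0.5021)

arm 1 at φ=0.0°: ρ1 = 0.2639;  centre 1 = (0.2639, 0.0000, -0.0466)
arm 2 at φ=120.0°: ρ2 = 0.2374;  centre 2 = (-0.1187, 0.2056, -0.1032)
centre 3 = (0.2531·cos240.0°, 0.2531·sin240.0°, -0.0761) = (-0.1266, -0.2192, -0.0761)
eliminate P² terms by subtracting sphere 1 from 2 and 3
[-0.7652 0.4113 -0.1133]·P = -0.0048;  [-0.7809 -0.4384 -0.0590]·P = -0.0019
Cramer: x(z) = 0.0044-0.1126z;  y(z) = -0.0034+0.0661z
sphere 1 gives Az²+Bz+C=0 with A=1.0170, B=0.1512, C=-0.1805;  B²−4AC=0.7571;  roots -0.5021, 0.3535;  negative root z = -0.5021
x = 0.0609, y = -0.0366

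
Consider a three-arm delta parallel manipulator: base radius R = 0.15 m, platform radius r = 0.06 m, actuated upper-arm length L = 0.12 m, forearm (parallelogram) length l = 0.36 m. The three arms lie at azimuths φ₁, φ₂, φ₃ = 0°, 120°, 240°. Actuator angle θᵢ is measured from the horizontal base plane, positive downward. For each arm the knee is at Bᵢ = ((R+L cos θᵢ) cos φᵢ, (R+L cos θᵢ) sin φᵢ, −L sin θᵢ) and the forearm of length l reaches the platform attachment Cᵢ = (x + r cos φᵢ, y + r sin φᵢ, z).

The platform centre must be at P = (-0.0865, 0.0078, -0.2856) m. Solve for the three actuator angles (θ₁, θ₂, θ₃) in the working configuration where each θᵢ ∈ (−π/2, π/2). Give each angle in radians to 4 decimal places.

arm 1 (φ=0.0°): x'=-0.0865, y'=0.0078
  e−x'=0.1765;  (l²−L²−(e−x')²−y'²−z²)/2L = 0.0101
  √(A²+B²)=0.3357;  θ1 = -1.0172+1.5408 ≈ 0.5235
φ2=120.0° → target in arm frame (0.0500, 0.0710)
  A=0.0400, B=-0.2856, C=(l²−L²−A²−y'²−z²)/(2L)=0.1125
  θ2 = atan2(B,A) + arccos(C/0.2884) = -0.2615
φ3=240.0° → target in arm frame (0.0365, -0.0788)
  A=0.0535, B=-0.2856, C=(l²−L²−A²−y'²−z²)/(2L)=0.1023
  θ3 = atan2(B,A) + arccos(C/0.2906) = -0.1747

θ₁ = 0.5235, θ₂ = -0.2615, θ₃ = -0.1747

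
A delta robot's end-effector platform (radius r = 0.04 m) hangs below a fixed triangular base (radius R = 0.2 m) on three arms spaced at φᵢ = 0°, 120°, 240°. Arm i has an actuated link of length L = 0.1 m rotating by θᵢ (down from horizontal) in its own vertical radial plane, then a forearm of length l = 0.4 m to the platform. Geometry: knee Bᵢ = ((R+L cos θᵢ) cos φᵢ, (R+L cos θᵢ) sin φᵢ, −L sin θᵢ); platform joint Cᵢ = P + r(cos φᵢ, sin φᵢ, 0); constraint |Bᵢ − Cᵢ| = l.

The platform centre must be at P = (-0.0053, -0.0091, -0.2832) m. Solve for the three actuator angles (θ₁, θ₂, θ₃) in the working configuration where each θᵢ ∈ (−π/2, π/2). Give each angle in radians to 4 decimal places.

θ₁ = -0.1745, θ₂ = -0.1752, θ₃ = -0.3489

rotate P by −φ1: (-0.0053, -0.0091, -0.2832)
  e−x'=0.1653;  (l²−L²−(e−x')²−y'²−z²)/2L = 0.2120
  γ=atan2(-0.2832,0.1653)=-1.0425;  ψ=arccos(0.6464)=0.8680;  θ1=γ+ψ≈-0.1745
rotate P by −φ2: (-0.0052, 0.0091, -0.2832)
  e−x'=0.1652;  (l²−L²−(e−x')²−y'²−z²)/2L = 0.2121
  √(A²+B²)=0.3279;  θ2 = -1.0426+0.8674 ≈ -0.1752
arm 3 (φ=240.0°): x'=0.0105, y'=0.0000
  A=0.1495, B=-0.2832, C=(l²−L²−A²−y'²−z²)/(2L)=0.2373
  γ=atan2(-0.2832,0.1495)=-1.0852;  ψ=arccos(0.7410)=0.7362;  θ3=γ+ψ≈-0.3489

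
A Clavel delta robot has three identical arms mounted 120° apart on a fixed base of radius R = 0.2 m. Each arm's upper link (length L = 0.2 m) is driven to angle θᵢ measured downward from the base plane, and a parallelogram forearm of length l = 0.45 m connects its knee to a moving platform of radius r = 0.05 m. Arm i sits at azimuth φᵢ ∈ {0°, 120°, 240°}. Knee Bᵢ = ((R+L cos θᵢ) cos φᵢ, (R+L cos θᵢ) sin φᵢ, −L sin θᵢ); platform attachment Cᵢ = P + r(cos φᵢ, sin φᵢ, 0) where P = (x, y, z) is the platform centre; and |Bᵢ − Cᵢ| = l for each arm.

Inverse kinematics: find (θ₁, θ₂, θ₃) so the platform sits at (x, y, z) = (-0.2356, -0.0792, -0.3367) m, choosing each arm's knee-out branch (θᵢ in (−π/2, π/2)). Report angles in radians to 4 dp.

θ₁ = 1.3961, θ₂ = 0.4364, θ₃ = -0.2616

arm 1 (φ=0.0°): x'=-0.2356, y'=-0.0792
  e−x'=0.3856;  (l²−L²−(e−x')²−y'²−z²)/2L = -0.2646
  √(A²+B²)=0.5119;  θ1 = -0.7178+2.1139 ≈ 1.3961
φ2=120.0° → target in arm frame (0.0492, 0.2436)
  e−x'=0.1008;  (l²−L²−(e−x')²−y'²−z²)/2L = -0.0510
  θ2 = atan2(B,A) + arccos(C/0.3515) = 0.4364
arm 3 (φ=240.0°): x'=0.1864, y'=-0.1644
  e−x'=-0.0364;  (l²−L²−(e−x')²−y'²−z²)/2L = 0.0519
  θ3 = atan2(B,A) + arccos(C/0.3387) = -0.2616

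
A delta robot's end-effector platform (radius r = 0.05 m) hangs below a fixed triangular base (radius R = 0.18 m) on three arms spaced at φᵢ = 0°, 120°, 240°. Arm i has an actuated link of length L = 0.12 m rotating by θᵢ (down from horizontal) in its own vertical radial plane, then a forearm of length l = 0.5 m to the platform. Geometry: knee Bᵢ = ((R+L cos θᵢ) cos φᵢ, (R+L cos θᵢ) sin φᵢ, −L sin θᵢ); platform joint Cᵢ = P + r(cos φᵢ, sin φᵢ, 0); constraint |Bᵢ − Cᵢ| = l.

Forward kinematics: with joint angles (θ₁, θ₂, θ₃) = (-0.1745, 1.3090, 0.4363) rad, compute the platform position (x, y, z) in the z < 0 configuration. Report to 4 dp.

(0.1668, -0.1334, -0.4541)

arm 1 at φ=0.0°: ρ1 = 0.2482;  centre 1 = (0.2482, 0.0000, 0.0208)
centre 2 = (0.1611·cos120.0°, 0.1611·sin120.0°, -0.1159) = (-0.0805, 0.1395, -0.1159)
φ3=240.0°: virtual centre (-0.1194, -0.2068, -0.0507), radius l
|centre ₂|²−|centre ₁|² = -0.0227;  |centre ₃|²−|centre ₁|² = -0.0024
linear system: -0.6574x+0.2790y = -0.0227−-0.2735z; -0.7351x+-0.4135y = -0.0024−-0.1431z
det = 0.4769;  x = 0.0211+-0.3208z,  y = -0.0315+0.2243z
sphere 1 gives Az²+Bz+C=0 with A=1.1532, B=0.0899, C=-0.1970;  B²−4AC=0.9168;  roots -0.4541, 0.3762;  negative root z = -0.4541
x = 0.1668, y = -0.1334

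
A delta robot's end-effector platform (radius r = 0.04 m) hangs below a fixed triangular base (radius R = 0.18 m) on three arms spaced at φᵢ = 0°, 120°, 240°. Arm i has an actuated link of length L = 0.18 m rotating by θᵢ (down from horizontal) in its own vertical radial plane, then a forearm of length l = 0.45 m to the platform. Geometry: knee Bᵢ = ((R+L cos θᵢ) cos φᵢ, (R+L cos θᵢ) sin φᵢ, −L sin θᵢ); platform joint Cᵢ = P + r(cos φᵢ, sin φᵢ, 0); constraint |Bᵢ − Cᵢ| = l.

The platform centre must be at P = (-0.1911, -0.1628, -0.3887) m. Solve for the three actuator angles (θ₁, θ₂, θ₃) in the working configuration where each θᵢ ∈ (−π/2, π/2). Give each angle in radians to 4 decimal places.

rotate P by −φ1: (-0.1911, -0.1628, -0.3887)
  A cos θ + B sin θ = C:  0.3311·cos θ + -0.3887·sin θ = -0.3253
  θ1 = atan2(B,A) + arccos(C/0.5106) = 1.3963
rotate P by −φ2: (-0.0454, 0.2469, -0.3887)
  A=0.1854, B=-0.3887, C=(l²−L²−A²−y'²−z²)/(2L)=-0.2120
  θ2 = atan2(B,A) + arccos(C/0.4307) = 0.9599
arm 3 (φ=240.0°): x'=0.2365, y'=-0.0841
  A cos θ + B sin θ = C:  -0.0965·cos θ + -0.3887·sin θ = 0.0073
  γ=atan2(-0.3887,-0.0965)=-1.8142;  ψ=arccos(0.0182)=1.5526;  θ3=γ+ψ≈-0.2616

θ₁ = 1.3963, θ₂ = 0.9599, θ₃ = -0.2616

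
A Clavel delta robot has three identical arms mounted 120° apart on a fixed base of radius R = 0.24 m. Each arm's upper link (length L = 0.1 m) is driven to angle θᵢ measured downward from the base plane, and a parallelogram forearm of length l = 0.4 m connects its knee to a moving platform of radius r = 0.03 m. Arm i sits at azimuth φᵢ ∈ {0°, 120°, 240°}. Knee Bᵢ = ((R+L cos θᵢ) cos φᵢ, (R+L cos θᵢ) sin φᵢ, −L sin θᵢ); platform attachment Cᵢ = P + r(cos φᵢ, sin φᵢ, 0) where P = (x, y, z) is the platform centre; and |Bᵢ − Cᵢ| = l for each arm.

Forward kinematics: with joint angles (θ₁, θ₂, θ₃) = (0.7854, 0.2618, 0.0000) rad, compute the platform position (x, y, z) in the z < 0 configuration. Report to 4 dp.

(-0.0521, -0.0153, -0.2921)

arm 1 at φ=0.0°: (R−r)+L cos θ1 = 0.2807;  O1 = (0.2807, 0.0000, -0.0707)
O2 = (0.3066·cos120.0°, 0.3066·sin120.0°, -0.0259) = (-0.1533, 0.2655, -0.0259)
arm 3 at φ=240.0°: (R−r)+L cos θ3 = 0.3100;  O3 = (-0.1550, -0.2685, 0.0000)
|O₂|²−|O₁|² = 0.0109;  |O₃|²−|O₁|² = 0.0123
[-0.8680 0.5310 0.0897]·P = 0.0109;  [-0.8714 -0.5369 0.1414]·P = 0.0123
Cramer: x(z) = -0.0133+0.1327z;  y(z) = -0.0013+0.0480z
sphere 1 gives Az²+Bz+C=0 with A=1.0199, B=0.0633, C=-0.0685;  B²−4AC=0.2836;  roots -0.2921, 0.2301;  negative root z = -0.2921
x = -0.0521, y = -0.0153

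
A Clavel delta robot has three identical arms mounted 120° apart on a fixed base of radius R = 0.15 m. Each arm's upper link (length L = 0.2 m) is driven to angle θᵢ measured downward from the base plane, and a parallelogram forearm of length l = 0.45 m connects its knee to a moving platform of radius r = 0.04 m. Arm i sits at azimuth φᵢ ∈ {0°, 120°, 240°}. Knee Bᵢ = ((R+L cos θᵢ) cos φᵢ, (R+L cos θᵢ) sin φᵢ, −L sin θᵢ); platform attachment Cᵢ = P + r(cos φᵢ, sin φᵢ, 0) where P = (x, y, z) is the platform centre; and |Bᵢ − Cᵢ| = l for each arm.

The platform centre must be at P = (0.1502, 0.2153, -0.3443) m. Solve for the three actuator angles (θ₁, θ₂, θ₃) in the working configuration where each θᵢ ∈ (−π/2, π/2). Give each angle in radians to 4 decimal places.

θ₁ = -0.0873, θ₂ = 0.0874, θ₃ = 1.3092

φ1=0.0° → target in arm frame (0.1502, 0.2153)
  A=-0.0402, B=-0.3443, C=(l²−L²−A²−y'²−z²)/(2L)=-0.0100
  √(A²+B²)=0.3466;  θ1 = -1.6870+1.5997 ≈ -0.0873
arm 2 (φ=120.0°): x'=0.1114, y'=-0.2377
  A=-0.0014, B=-0.3443, C=(l²−L²−A²−y'²−z²)/(2L)=-0.0314
  √(A²+B²)=0.3443;  θ2 = -1.5747+1.6621 ≈ 0.0874
rotate P by −φ3: (-0.2616, 0.0224, -0.3443)
  e−x'=0.3716;  (l²−L²−(e−x')²−y'²−z²)/2L = -0.2365
  √(A²+B²)=0.5066;  θ3 = -0.7473+2.0566 ≈ 1.3092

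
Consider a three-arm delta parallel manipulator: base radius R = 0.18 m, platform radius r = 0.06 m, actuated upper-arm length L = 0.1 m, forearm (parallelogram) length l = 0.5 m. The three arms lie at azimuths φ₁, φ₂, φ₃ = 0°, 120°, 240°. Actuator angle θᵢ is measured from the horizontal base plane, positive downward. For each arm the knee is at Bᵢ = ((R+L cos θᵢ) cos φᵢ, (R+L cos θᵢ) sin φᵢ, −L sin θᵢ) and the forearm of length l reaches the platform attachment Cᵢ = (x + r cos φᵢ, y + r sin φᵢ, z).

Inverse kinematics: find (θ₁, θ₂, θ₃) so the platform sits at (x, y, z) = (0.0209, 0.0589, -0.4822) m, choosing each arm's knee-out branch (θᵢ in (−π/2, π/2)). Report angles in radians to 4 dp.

θ₁ = 0.2617, θ₂ = 0.1744, θ₃ = 0.6107

rotate P by −φ1: (0.0209, 0.0589, -0.4822)
  A cos θ + B sin θ = C:  0.0991·cos θ + -0.4822·sin θ = -0.0290
  √(A²+B²)=0.4923;  θ1 = -1.3681+1.6298 ≈ 0.2617
arm 2 (φ=120.0°): x'=0.0406, y'=-0.0475
  A=0.0794, B=-0.4822, C=(l²−L²−A²−y'²−z²)/(2L)=-0.0054
  √(A²+B²)=0.4887;  θ2 = -1.4075+1.5819 ≈ 0.1744
arm 3 (φ=240.0°): x'=-0.0615, y'=-0.0114
  A=0.1815, B=-0.4822, C=(l²−L²−A²−y'²−z²)/(2L)=-0.1279
  θ3 = atan2(B,A) + arccos(C/0.5152) = 0.6107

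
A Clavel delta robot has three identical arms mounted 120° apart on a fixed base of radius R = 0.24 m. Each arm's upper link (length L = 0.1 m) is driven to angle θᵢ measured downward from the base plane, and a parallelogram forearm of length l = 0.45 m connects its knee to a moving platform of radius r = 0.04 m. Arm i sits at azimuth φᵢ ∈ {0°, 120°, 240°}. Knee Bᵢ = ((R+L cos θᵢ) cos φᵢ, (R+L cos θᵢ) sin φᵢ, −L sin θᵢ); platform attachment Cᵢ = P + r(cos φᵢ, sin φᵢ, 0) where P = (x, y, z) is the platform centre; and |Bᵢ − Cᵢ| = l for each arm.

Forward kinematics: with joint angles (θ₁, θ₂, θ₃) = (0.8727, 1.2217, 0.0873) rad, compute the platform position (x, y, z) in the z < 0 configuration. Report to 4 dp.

arm 1 at φ=0.0°: ρ1 = 0.2643;  S1 = (0.2643, 0.0000, -0.0766)
S2 = (0.2342·cos120.0°, 0.2342·sin120.0°, -0.0940) = (-0.1171, 0.2028, -0.0940)
φ3=240.0°: virtual centre (-0.1498, -0.2595, -0.0087), radius l
subtract pairs → two planes through P
plane₁₂: -0.7628x+0.4057y+-0.0347z = -0.0120
det = 0.7318;  x = 0.0007+0.0506z,  y = -0.0283+0.1808z
into |P−S₁|² = l²: 1.0353z² + 0.1163z + -0.1264 = 0;  Δ = 0.5367;  z = -0.4100 or 0.2977 → z<0 root = -0.4100
x = -0.0201, y = -0.1025

(-0.0201, -0.1025, -0.4100)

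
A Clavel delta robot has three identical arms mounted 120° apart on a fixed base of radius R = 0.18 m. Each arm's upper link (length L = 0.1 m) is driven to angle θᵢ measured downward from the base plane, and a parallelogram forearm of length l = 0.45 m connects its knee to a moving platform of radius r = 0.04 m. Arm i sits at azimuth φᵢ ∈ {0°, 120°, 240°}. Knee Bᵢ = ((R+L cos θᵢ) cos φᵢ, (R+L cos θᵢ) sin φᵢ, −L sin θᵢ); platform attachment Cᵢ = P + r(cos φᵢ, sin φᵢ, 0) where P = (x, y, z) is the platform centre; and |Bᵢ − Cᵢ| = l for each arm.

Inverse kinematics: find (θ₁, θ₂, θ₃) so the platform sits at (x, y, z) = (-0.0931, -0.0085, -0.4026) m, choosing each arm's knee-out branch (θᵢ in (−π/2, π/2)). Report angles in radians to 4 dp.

θ₁ = 0.7857, θ₂ = 0.0875, θ₃ = 0.0006

φ1=0.0° → target in arm frame (-0.0931, -0.0085)
  e−x'=0.2331;  (l²−L²−(e−x')²−y'²−z²)/2L = -0.1200
  γ=atan2(-0.4026,0.2331)=-1.0460;  ψ=arccos(-0.2579)=1.8316;  θ1=γ+ψ≈0.7857
rotate P by −φ2: (0.0392, 0.0849, -0.4026)
  e−x'=0.1008;  (l²−L²−(e−x')²−y'²−z²)/2L = 0.0652
  γ=atan2(-0.4026,0.1008)=-1.3254;  ψ=arccos(0.1572)=1.4130;  θ2=γ+ψ≈0.0875
rotate P by −φ3: (0.0539, -0.0764, -0.4026)
  e−x'=0.0861;  (l²−L²−(e−x')²−y'²−z²)/2L = 0.0858
  γ=atan2(-0.4026,0.0861)=-1.3601;  ψ=arccos(0.2085)=1.3607;  θ3=γ+ψ≈0.0006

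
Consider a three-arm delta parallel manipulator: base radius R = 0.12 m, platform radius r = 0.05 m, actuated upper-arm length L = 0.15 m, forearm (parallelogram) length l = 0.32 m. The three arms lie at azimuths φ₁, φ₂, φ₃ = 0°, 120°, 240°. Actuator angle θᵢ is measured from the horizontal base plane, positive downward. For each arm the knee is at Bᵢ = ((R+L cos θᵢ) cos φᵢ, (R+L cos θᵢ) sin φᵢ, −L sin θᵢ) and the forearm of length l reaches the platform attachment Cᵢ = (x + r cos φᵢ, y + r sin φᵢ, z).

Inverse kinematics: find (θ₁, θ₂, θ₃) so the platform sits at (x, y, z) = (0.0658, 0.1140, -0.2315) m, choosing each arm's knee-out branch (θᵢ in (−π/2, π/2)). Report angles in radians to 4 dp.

θ₁ = -0.1744, θ₂ = -0.1746, θ₃ = 0.8729

arm 1 (φ=0.0°): x'=0.0658, y'=0.1140
  e−x'=0.0042;  (l²−L²−(e−x')²−y'²−z²)/2L = 0.0443
  √(A²+B²)=0.2315;  θ1 = -1.5527+1.3782 ≈ -0.1744
rotate P by −φ2: (0.0658, -0.1140, -0.2315)
  A=0.0042, B=-0.2315, C=(l²−L²−A²−y'²−z²)/(2L)=0.0443
  √(A²+B²)=0.2315;  θ2 = -1.5528+1.3782 ≈ -0.1746
φ3=240.0° → target in arm frame (-0.1316, 0.0000)
  A=0.2016, B=-0.2315, C=(l²−L²−A²−y'²−z²)/(2L)=-0.0478
  √(A²+B²)=0.3070;  θ3 = -0.8543+1.7272 ≈ 0.8729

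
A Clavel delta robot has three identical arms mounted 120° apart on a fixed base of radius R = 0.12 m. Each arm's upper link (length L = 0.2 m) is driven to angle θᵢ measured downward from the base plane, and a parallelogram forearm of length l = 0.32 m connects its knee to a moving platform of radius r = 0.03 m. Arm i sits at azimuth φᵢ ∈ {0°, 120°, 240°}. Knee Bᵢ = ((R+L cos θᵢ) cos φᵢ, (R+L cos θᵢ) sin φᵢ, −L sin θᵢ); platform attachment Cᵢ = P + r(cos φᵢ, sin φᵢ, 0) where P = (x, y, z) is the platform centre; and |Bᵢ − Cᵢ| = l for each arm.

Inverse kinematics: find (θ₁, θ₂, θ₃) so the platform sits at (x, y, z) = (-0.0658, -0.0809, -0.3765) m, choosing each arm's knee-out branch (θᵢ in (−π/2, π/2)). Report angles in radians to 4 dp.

θ₁ = 1.1346, θ₂ = 1.0474, θ₃ = 0.5236

arm 1 (φ=0.0°): x'=-0.0658, y'=-0.0809
  e−x'=0.1558;  (l²−L²−(e−x')²−y'²−z²)/2L = -0.2754
  γ=atan2(-0.3765,0.1558)=-1.1784;  ψ=arccos(-0.6760)=2.3131;  θ1=γ+ψ≈1.1346
arm 2 (φ=120.0°): x'=-0.0372, y'=0.0974
  A cos θ + B sin θ = C:  0.1272·cos θ + -0.3765·sin θ = -0.2625
  γ=atan2(-0.3765,0.1272)=-1.2451;  ψ=arccos(-0.6607)=2.2925;  θ2=γ+ψ≈1.0474
φ3=240.0° → target in arm frame (0.1030, -0.0165)
  A=-0.0130, B=-0.3765, C=(l²−L²−A²−y'²−z²)/(2L)=-0.1995
  γ=atan2(-0.3765,-0.0130)=-1.6052;  ψ=arccos(-0.5295)=2.1288;  θ3=γ+ψ≈0.5236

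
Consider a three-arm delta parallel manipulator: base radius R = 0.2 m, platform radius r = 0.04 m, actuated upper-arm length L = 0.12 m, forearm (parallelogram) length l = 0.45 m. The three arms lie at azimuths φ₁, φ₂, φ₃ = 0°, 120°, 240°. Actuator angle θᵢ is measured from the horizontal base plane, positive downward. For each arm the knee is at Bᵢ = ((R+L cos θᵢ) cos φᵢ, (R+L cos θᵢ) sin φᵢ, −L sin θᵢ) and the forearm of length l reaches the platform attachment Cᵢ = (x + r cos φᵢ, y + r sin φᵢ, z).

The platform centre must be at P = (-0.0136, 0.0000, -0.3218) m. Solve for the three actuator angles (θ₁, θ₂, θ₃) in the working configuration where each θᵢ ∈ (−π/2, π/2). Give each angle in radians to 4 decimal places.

arm 1 (φ=0.0°): x'=-0.0136, y'=0.0000
  A cos θ + B sin θ = C:  0.1736·cos θ + -0.3218·sin θ = 0.2267
  γ=atan2(-0.3218,0.1736)=-1.0761;  ψ=arccos(0.6200)=0.9020;  θ1=γ+ψ≈-0.1740
rotate P by −φ2: (0.0068, 0.0118, -0.3218)
  A cos θ + B sin θ = C:  0.1532·cos θ + -0.3218·sin θ = 0.2539
  γ=atan2(-0.3218,0.1532)=-1.1265;  ψ=arccos(0.7124)=0.7779;  θ2=γ+ψ≈-0.3486
φ3=240.0° → target in arm frame (0.0068, -0.0118)
  e−x'=0.1532;  (l²−L²−(e−x')²−y'²−z²)/2L = 0.2539
  θ3 = atan2(B,A) + arccos(C/0.3564) = -0.3486

θ₁ = -0.1740, θ₂ = -0.3486, θ₃ = -0.3486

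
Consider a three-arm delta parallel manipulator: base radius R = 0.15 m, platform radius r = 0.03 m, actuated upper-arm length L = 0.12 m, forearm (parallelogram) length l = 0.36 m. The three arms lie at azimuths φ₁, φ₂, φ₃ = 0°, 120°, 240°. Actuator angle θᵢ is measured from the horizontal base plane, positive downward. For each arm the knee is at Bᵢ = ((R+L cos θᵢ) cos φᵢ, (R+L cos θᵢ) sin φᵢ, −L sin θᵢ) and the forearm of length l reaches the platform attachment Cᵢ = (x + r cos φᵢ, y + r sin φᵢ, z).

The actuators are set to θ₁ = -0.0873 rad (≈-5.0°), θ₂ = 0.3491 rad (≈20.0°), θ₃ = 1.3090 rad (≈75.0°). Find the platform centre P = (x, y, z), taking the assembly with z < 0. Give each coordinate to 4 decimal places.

(0.1100, 0.1120, -0.3062)

φ1=0.0°: virtual centre (0.2395, 0.0000, 0.0105), radius l
arm 2 at φ=120.0°: ρ2 = 0.2328;  centre 2 = (-0.1164, 0.2016, -0.0410)
arm 3 at φ=240.0°: ρ3 = 0.1511;  centre 3 = (-0.0755, -0.1308, -0.1159)
subtract pairs → two planes through P
[-0.7118 0.4032 -0.1030]·P = -0.0016;  [-0.6301 -0.2616 -0.2527]·P = -0.0212
Cramer: x(z) = 0.0204-0.2926z;  y(z) = 0.0320-0.2612z
quadratic in z: (1.1539)z²+(0.0906)z+(-0.0804)=0, √Δ=0.6160 → z ∈ {-0.3062, 0.2277}; z = -0.3062 (taking z<0)
x = 0.1100, y = 0.1120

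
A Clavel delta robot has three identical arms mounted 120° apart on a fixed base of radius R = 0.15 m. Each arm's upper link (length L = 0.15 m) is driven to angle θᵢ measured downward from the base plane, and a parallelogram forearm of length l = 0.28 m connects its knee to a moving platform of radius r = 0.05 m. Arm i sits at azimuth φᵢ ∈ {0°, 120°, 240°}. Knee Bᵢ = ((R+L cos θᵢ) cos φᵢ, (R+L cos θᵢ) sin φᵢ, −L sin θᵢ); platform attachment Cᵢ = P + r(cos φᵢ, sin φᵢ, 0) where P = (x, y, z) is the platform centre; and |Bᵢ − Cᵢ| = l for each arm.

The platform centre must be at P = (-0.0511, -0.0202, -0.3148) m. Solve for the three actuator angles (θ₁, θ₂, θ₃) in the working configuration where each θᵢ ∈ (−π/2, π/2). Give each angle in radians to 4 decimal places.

φ1=0.0° → target in arm frame (-0.0511, -0.0202)
  A cos θ + B sin θ = C:  0.1511·cos θ + -0.3148·sin θ = -0.2215
  θ1 = atan2(B,A) + arccos(C/0.3492) = 1.1345
rotate P by −φ2: (0.0081, 0.0544, -0.3148)
  A cos θ + B sin θ = C:  0.0919·cos θ + -0.3148·sin θ = -0.1820
  √(A²+B²)=0.3280;  θ2 = -1.2866+2.1592 ≈ 0.8726
rotate P by −φ3: (0.0430, -0.0342, -0.3148)
  e−x'=0.0570;  (l²−L²−(e−x')²−y'²−z²)/2L = -0.1587
  √(A²+B²)=0.3199;  θ3 = -1.3918+2.0899 ≈ 0.6981

θ₁ = 1.1345, θ₂ = 0.8726, θ₃ = 0.6981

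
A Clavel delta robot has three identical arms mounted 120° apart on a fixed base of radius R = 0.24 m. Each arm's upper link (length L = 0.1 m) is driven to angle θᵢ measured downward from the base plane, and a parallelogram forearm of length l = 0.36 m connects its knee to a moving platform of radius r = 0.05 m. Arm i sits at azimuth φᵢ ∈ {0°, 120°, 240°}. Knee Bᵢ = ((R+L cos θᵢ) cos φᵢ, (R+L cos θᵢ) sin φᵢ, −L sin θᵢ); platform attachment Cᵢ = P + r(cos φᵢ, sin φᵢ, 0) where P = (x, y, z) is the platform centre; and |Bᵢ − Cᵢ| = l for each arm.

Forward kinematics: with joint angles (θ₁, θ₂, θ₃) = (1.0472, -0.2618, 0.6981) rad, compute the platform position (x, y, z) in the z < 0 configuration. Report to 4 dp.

(-0.0650, 0.0572, -0.2691)

arm 1 at φ=0.0°: ρ1 = 0.2400;  centre 1 = (0.2400, 0.0000, -0.0866)
centre 2 = (0.2866·cos120.0°, 0.2866·sin120.0°, 0.0259) = (-0.1433, 0.2482, 0.0259)
arm 3 at φ=240.0°: ρ3 = 0.2666;  centre 3 = (-0.1333, -0.2309, -0.0643)
|centre ₂|²−|centre ₁|² = 0.0177;  |centre ₃|²−|centre ₁|² = 0.0101
linear system: -0.7666x+0.4964y = 0.0177−0.2250z; -0.7466x+-0.4618y = 0.0101−0.0447z
Cramer: x(z) = -0.0182+0.1740z;  y(z) = 0.0075-0.1846z
quadratic in z: (1.0643)z²+(0.0806)z+(-0.0554)=0, √Δ=0.4922 → z ∈ {-0.2691, 0.1934}; z = -0.2691 (taking z<0)
x = -0.0650, y = 0.0572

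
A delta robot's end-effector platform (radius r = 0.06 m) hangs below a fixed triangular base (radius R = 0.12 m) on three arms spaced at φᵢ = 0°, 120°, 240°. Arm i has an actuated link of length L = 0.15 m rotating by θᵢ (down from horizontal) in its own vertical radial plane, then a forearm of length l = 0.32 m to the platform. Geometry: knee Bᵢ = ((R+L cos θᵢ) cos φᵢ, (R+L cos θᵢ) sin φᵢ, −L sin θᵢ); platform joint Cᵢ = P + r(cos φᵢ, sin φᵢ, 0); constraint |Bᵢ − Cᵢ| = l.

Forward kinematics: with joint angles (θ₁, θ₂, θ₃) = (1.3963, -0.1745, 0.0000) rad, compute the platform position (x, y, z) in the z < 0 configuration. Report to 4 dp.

φ1=0.0°: virtual centre (0.0860, 0.0000, -0.1477), radius l
φ2=120.0°: virtual centre (-0.1039, 0.1799, 0.0260), radius l
arm 3 at φ=240.0°: (R−r)+L cos θ3 = 0.2100;  centre 3 = (-0.1050, -0.1819, 0.0000)
eliminate P² terms by subtracting sphere 1 from 2 and 3
plane₁₂: -0.3798x+0.3598y+0.3475z = 0.0146
det = 0.2756;  x = -0.0387+0.8443z,  y = -0.0003+-0.0746z
into |P−centre ₁|² = l²: 1.7184z² + 0.0849z + -0.0650 = 0;  Δ = 0.4541;  z = -0.2208 or 0.1714 → z<0 root = -0.2208
x = -0.2251, y = 0.0162

(-0.2251, 0.0162, -0.2208)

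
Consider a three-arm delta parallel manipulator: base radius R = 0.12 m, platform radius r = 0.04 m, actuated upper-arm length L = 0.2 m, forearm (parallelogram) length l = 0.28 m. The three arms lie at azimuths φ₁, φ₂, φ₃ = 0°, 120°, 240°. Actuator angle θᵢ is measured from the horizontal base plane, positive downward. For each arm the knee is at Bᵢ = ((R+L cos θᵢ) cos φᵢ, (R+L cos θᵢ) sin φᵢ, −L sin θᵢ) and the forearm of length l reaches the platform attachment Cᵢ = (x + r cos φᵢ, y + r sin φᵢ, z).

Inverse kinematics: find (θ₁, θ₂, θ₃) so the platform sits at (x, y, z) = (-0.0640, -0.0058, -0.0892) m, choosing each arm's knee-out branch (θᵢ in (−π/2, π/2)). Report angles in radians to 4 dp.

θ₁ = 0.8729, θ₂ = -0.0870, θ₃ = -0.2617

arm 1 (φ=0.0°): x'=-0.0640, y'=-0.0058
  e−x'=0.1440;  (l²−L²−(e−x')²−y'²−z²)/2L = 0.0242
  θ1 = atan2(B,A) + arccos(C/0.1694) = 0.8729
rotate P by −φ2: (0.0270, 0.0583, -0.0892)
  e−x'=0.0530;  (l²−L²−(e−x')²−y'²−z²)/2L = 0.0606
  θ2 = atan2(B,A) + arccos(C/0.1038) = -0.0870
rotate P by −φ3: (0.0370, -0.0525, -0.0892)
  A cos θ + B sin θ = C:  0.0430·cos θ + -0.0892·sin θ = 0.0646
  √(A²+B²)=0.0990;  θ3 = -1.1218+0.8601 ≈ -0.2617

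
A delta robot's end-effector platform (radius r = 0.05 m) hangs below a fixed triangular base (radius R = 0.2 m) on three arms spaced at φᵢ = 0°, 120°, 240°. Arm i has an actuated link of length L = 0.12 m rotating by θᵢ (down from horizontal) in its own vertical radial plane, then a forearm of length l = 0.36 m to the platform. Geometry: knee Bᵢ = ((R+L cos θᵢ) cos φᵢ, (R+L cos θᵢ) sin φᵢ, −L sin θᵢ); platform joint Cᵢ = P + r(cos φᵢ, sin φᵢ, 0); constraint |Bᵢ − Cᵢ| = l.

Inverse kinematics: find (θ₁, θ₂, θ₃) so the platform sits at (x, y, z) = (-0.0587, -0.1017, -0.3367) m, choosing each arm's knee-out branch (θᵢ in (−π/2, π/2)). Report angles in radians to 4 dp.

φ1=0.0° → target in arm frame (-0.0587, -0.1017)
  A=0.2087, B=-0.3367, C=(l²−L²−A²−y'²−z²)/(2L)=-0.2169
  γ=atan2(-0.3367,0.2087)=-1.0159;  ψ=arccos(-0.5476)=2.1503;  θ1=γ+ψ≈1.1344
rotate P by −φ2: (-0.0587, 0.1017, -0.3367)
  A cos θ + B sin θ = C:  0.2087·cos θ + -0.3367·sin θ = -0.2170
  √(A²+B²)=0.3961;  θ2 = -1.0159+2.1504 ≈ 1.1345
φ3=240.0° → target in arm frame (0.1174, 0.0000)
  A cos θ + B sin θ = C:  0.0326·cos θ + -0.3367·sin θ = 0.0032
  √(A²+B²)=0.3383;  θ3 = -1.4743+1.5613 ≈ 0.0869

θ₁ = 1.1344, θ₂ = 1.1345, θ₃ = 0.0869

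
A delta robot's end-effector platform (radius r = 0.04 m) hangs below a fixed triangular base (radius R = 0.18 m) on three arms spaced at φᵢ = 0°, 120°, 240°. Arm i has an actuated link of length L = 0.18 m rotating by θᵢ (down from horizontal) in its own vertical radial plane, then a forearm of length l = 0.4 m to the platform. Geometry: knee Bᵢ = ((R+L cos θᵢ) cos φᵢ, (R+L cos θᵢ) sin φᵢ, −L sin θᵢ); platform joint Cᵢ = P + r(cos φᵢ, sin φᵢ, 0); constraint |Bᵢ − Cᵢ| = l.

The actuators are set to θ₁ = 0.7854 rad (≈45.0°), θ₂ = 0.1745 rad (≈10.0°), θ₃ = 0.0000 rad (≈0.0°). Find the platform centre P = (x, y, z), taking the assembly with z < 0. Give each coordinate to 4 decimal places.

(-0.0945, -0.0173, -0.2970)

arm 1 at φ=0.0°: e+L cos θ1 = 0.2673;  O1 = (0.2673, 0.0000, -0.1273)
O2 = (0.3173·cos120.0°, 0.3173·sin120.0°, -0.0313) = (-0.1586, 0.2748, -0.0313)
O3 = (0.3200·cos240.0°, 0.3200·sin240.0°, 0.0000) = (-0.1600, -0.2771, 0.0000)
|O₂|²−|O₁|² = 0.0140;  |O₃|²−|O₁|² = 0.0148
linear system: -0.8518x+0.5495y = 0.0140−0.1921z; -0.8546x+-0.5543y = 0.0148−0.2546z
Cramer: x(z) = -0.0169+0.2616z;  y(z) = -0.0007+0.0560z
quadratic in z: (1.0716)z²+(0.1058)z+(-0.0631)=0, √Δ=0.5306 → z ∈ {-0.2970, 0.1982}; z = -0.2970 (taking z<0)
x = -0.0945, y = -0.0173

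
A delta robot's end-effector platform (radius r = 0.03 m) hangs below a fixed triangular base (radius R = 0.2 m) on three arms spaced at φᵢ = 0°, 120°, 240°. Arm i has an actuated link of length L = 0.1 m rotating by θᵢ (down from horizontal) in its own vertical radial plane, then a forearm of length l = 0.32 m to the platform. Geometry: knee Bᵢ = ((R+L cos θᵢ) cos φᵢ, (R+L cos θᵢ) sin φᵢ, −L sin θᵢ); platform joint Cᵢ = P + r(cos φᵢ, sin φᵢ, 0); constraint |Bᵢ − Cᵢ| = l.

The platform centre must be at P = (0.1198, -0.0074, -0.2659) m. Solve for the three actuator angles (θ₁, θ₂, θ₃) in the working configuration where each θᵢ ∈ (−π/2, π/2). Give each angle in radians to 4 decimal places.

φ1=0.0° → target in arm frame (0.1198, -0.0074)
  A cos θ + B sin θ = C:  0.0502·cos θ + -0.2659·sin θ = 0.0956
  γ=atan2(-0.2659,0.0502)=-1.3842;  ψ=arccos(0.3533)=1.2097;  θ1=γ+ψ≈-0.1745
φ2=120.0° → target in arm frame (-0.0663, -0.1000)
  e−x'=0.2363;  (l²−L²−(e−x')²−y'²−z²)/2L = -0.2208
  γ=atan2(-0.2659,0.2363)=-0.8443;  ψ=arccos(-0.6206)=2.2403;  θ2=γ+ψ≈1.3961
φ3=240.0° → target in arm frame (-0.0535, 0.1074)
  A cos θ + B sin θ = C:  0.2235·cos θ + -0.2659·sin θ = -0.1990
  √(A²+B²)=0.3473;  θ3 = -0.8718+2.1808 ≈ 1.3090

θ₁ = -0.1745, θ₂ = 1.3961, θ₃ = 1.3090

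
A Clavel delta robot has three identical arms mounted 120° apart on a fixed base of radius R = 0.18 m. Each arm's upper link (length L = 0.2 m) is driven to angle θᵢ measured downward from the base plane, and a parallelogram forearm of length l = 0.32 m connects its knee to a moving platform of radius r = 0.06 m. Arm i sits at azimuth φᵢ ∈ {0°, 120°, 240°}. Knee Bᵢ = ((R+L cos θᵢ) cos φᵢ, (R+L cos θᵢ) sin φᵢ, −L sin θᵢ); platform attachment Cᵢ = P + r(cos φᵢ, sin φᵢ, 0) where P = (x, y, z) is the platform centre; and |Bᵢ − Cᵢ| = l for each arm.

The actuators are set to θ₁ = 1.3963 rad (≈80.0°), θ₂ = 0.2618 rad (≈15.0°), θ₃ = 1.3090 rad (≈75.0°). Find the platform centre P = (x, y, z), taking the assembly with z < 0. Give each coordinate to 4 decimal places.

S1 = (0.1547·cos0.0°, 0.1547·sin0.0°, -0.1970) = (0.1547, 0.0000, -0.1970)
S2 = (0.3132·cos120.0°, 0.3132·sin120.0°, -0.0518) = (-0.1566, 0.2712, -0.0518)
φ3=240.0°: virtual centre (-0.0859, -0.1488, -0.1932), radius l
eliminate P² terms by subtracting sphere 1 from 2 and 3
linear system: -0.6226x+0.5425y = 0.0380−0.2904z; -0.4812x+-0.2975y = 0.0041−0.0076z
Cramer: x(z) = -0.0303+0.2028z;  y(z) = 0.0353-0.3026z
sphere 1 gives Az²+Bz+C=0 with A=1.1327, B=0.2975, C=-0.0281;  B²−4AC=0.2159;  roots -0.3364, 0.0738;  negative root z = -0.3364
x = -0.0985, y = 0.1371

(-0.0985, 0.1371, -0.3364)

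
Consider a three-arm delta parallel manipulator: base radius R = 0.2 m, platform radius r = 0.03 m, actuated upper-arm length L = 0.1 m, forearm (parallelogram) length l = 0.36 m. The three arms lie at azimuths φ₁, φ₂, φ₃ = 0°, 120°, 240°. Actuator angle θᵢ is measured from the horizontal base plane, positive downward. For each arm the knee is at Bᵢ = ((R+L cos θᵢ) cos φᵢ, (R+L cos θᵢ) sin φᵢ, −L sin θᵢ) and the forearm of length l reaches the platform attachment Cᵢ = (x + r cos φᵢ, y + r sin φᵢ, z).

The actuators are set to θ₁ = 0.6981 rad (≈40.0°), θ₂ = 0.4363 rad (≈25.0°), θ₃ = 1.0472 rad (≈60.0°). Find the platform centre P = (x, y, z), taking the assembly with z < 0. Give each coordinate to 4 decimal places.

φ1=0.0°: virtual centre (0.2466, 0.0000, -0.0643), radius l
φ2=120.0°: virtual centre (-0.1303, 0.2257, -0.0423), radius l
arm 3 at φ=240.0°: e+L cos θ3 = 0.2200;  S3 = (-0.1100, -0.1905, -0.0866)
|S₂|²−|S₁|² = 0.0048;  |S₃|²−|S₁|² = -0.0090
plane₁₂: -0.7538x+0.4514y+0.0440z = 0.0048
Cramer: x(z) = 0.0037-0.0055z;  y(z) = 0.0168-0.1068z
quadratic in z: (1.0114)z²+(0.1277)z+(-0.0662)=0, √Δ=0.5330 → z ∈ {-0.3266, 0.2004}; z = -0.3266 (taking z<0)
x = 0.0055, y = 0.0517

(0.0055, 0.0517, -0.3266)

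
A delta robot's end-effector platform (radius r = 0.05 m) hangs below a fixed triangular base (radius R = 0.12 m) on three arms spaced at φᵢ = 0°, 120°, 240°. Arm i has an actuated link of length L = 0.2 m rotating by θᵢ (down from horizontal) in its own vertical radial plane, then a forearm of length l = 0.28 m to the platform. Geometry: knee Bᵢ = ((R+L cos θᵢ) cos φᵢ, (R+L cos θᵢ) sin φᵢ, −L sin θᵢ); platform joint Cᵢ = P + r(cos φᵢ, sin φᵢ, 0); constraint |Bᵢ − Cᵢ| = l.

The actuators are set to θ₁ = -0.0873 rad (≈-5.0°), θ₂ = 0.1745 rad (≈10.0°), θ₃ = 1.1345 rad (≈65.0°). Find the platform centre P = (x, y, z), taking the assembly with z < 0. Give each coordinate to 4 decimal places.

(0.0779, 0.0985, -0.1617)

φ1=0.0°: virtual centre (0.2692, 0.0000, 0.0174), radius l
centre 2 = (0.2670·cos120.0°, 0.2670·sin120.0°, -0.0347) = (-0.1335, 0.2312, -0.0347)
φ3=240.0°: virtual centre (-0.0773, -0.1338, -0.1813), radius l
subtract pairs → two planes through P
[-0.8054 0.4624 -0.1043]·P = -0.0003;  [-0.6930 -0.2676 -0.3974]·P = -0.0161
det = 0.5360;  x = 0.0140+-0.3949z,  y = 0.0237+-0.4623z
sphere 1 gives Az²+Bz+C=0 with A=1.3697, B=0.1448, C=-0.0124;  B²−4AC=0.0889;  roots -0.1617, 0.0560;  negative root z = -0.1617
x = 0.0779, y = 0.0985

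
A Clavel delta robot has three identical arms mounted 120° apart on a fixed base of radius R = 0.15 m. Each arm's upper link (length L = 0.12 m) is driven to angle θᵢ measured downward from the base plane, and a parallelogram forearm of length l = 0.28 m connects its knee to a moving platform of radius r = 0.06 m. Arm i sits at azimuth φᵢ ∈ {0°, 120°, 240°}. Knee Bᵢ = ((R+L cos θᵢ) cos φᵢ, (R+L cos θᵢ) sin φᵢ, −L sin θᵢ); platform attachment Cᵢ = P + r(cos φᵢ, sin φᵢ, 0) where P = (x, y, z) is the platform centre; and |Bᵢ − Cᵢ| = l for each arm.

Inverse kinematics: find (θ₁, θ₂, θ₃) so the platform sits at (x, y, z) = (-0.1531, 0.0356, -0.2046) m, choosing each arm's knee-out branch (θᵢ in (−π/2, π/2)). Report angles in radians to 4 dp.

arm 1 (φ=0.0°): x'=-0.1531, y'=0.0356
  A cos θ + B sin θ = C:  0.2431·cos θ + -0.2046·sin θ = -0.1593
  γ=atan2(-0.2046,0.2431)=-0.6996;  ψ=arccos(-0.5013)=2.0959;  θ1=γ+ψ≈1.3963
rotate P by −φ2: (0.1074, 0.1148, -0.2046)
  A cos θ + B sin θ = C:  -0.0174·cos θ + -0.2046·sin θ = 0.0361
  √(A²+B²)=0.2053;  θ2 = -1.6555+1.3941 ≈ -0.2614
rotate P by −φ3: (0.0457, -0.1504, -0.2046)
  A=0.0443, B=-0.2046, C=(l²−L²−A²−y'²−z²)/(2L)=-0.0102
  γ=atan2(-0.2046,0.0443)=-1.3577;  ψ=arccos(-0.0485)=1.6194;  θ3=γ+ψ≈0.2617

θ₁ = 1.3963, θ₂ = -0.2614, θ₃ = 0.2617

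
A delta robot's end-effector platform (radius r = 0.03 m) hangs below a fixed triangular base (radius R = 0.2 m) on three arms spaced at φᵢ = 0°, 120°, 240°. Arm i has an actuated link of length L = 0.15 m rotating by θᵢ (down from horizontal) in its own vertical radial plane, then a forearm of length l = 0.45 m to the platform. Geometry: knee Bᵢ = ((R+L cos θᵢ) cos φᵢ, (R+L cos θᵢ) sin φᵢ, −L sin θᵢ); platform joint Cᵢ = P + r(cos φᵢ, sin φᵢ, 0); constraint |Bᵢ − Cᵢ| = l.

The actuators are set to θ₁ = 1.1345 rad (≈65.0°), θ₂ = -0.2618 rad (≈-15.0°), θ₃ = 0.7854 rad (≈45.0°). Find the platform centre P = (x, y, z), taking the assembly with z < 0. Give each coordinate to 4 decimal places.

(-0.1251, 0.1163, -0.3819)

φ1=0.0°: virtual centre (0.2334, 0.0000, -0.1359), radius l
centre 2 = (0.3149·cos120.0°, 0.3149·sin120.0°, 0.0388) = (-0.1574, 0.2727, 0.0388)
arm 3 at φ=240.0°: ρ3 = 0.2761;  centre 3 = (-0.1380, -0.2391, -0.1061)
|centre ₂|²−|centre ₁|² = 0.0277;  |centre ₃|²−|centre ₁|² = 0.0145
linear system: -0.7817x+0.5454y = 0.0277−0.3495z; -0.7428x+-0.4782y = 0.0145−0.0598z
Cramer: x(z) = -0.0272+0.2564z;  y(z) = 0.0119-0.2734z
into |P−centre ₁|² = l²: 1.1405z² + 0.1318z + -0.1160 = 0;  Δ = 0.5465;  z = -0.3819 or 0.2663 → z<0 root = -0.3819
x = -0.1251, y = 0.1163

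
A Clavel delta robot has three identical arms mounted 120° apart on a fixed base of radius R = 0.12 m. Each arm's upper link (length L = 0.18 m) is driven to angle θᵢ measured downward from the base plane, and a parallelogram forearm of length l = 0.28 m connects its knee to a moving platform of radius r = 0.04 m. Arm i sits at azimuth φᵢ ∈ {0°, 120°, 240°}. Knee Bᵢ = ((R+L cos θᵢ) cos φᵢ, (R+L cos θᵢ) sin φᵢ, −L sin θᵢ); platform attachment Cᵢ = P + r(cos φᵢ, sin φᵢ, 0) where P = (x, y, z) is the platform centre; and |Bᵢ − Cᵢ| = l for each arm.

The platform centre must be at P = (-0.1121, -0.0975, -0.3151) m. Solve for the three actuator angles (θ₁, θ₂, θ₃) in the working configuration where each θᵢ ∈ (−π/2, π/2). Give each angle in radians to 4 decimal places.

θ₁ = 1.3962, θ₂ = 1.1343, θ₃ = 0.3493

φ1=0.0° → target in arm frame (-0.1121, -0.0975)
  e−x'=0.1921;  (l²−L²−(e−x')²−y'²−z²)/2L = -0.2769
  γ=atan2(-0.3151,0.1921)=-1.0233;  ψ=arccos(-0.7504)=2.4195;  θ1=γ+ψ≈1.3962
rotate P by −φ2: (-0.0284, 0.1458, -0.3151)
  A cos θ + B sin θ = C:  0.1084·cos θ + -0.3151·sin θ = -0.2397
  θ2 = atan2(B,A) + arccos(C/0.3332) = 1.1343
φ3=240.0° → target in arm frame (0.1405, -0.0483)
  e−x'=-0.0605;  (l²−L²−(e−x')²−y'²−z²)/2L = -0.1647
  θ3 = atan2(B,A) + arccos(C/0.3209) = 0.3493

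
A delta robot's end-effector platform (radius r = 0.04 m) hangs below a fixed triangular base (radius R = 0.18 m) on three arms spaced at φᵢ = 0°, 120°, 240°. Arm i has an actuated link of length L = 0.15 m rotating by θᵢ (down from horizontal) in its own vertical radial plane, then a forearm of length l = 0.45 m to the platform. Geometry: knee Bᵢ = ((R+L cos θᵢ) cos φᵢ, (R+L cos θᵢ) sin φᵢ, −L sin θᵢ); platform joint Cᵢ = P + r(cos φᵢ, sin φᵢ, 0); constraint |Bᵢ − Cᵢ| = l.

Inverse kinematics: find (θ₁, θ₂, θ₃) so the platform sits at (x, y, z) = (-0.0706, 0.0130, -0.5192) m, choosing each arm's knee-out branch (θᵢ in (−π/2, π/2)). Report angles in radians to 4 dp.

θ₁ = 1.3089, θ₂ = 0.8725, θ₃ = 0.9595

rotate P by −φ1: (-0.0706, 0.0130, -0.5192)
  e−x'=0.2106;  (l²−L²−(e−x')²−y'²−z²)/2L = -0.4470
  θ1 = atan2(B,A) + arccos(C/0.5603) = 1.3089
arm 2 (φ=120.0°): x'=0.0466, y'=0.0546
  A=0.0934, B=-0.5192, C=(l²−L²−A²−y'²−z²)/(2L)=-0.3376
  √(A²+B²)=0.5275;  θ2 = -1.3927+2.2653 ≈ 0.8725
φ3=240.0° → target in arm frame (0.0240, -0.0676)
  e−x'=0.1160;  (l²−L²−(e−x')²−y'²−z²)/2L = -0.3586
  √(A²+B²)=0.5320;  θ3 = -1.3511+2.3106 ≈ 0.9595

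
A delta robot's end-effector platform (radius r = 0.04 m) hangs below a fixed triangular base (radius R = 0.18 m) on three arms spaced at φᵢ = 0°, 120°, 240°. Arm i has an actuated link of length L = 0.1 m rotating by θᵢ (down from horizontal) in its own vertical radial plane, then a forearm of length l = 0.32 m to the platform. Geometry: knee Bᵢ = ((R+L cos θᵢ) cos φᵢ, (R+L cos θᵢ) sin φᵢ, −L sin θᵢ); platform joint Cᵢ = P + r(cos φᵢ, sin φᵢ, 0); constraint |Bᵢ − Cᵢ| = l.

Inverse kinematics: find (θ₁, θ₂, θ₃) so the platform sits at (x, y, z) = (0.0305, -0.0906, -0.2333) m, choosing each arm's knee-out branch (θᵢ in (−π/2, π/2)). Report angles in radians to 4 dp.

θ₁ = 0.0868, θ₂ = 1.0467, θ₃ = -0.2623

φ1=0.0° → target in arm frame (0.0305, -0.0906)
  A=0.1095, B=-0.2333, C=(l²−L²−A²−y'²−z²)/(2L)=0.0889
  γ=atan2(-0.2333,0.1095)=-1.1320;  ψ=arccos(0.3448)=1.2188;  θ1=γ+ψ≈0.0868
arm 2 (φ=120.0°): x'=-0.0937, y'=0.0189
  e−x'=0.2337;  (l²−L²−(e−x')²−y'²−z²)/2L = -0.0850
  γ=atan2(-0.2333,0.2337)=-0.7845;  ψ=arccos(-0.2575)=1.8312;  θ2=γ+ψ≈1.0467
arm 3 (φ=240.0°): x'=0.0632, y'=0.0717
  A cos θ + B sin θ = C:  0.0768·cos θ + -0.2333·sin θ = 0.1347
  γ=atan2(-0.2333,0.0768)=-1.2528;  ψ=arccos(0.5483)=0.9905;  θ3=γ+ψ≈-0.2623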